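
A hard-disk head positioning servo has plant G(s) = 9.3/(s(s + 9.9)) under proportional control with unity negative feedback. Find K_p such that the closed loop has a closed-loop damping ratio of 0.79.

Closed-loop characteristic equation: s² + 9.9s + K_p·9.3 = 0.
So ω_n = √(9.3K_p) and 2ζω_n = 9.9, giving ζ = 9.9/(2√(9.3K_p)).
Setting ζ = 0.79: √(9.3K_p) = 9.9/(2·0.79) = 6.266, so K_p = 39.26/9.3 = 4.22.

K_p = 4.22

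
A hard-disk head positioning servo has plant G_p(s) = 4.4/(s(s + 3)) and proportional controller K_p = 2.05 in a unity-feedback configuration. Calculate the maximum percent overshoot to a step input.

The closed-loop denominator s² + 3s + 9.02 gives ω_n = √9.02 = 3.003 and ζ = 3/(2ω_n) = 0.4994.
%OS = 100·exp(−πζ/√(1−ζ²)) = 100·exp(−π·0.4994/√0.7506) = 16.3%.

16.3%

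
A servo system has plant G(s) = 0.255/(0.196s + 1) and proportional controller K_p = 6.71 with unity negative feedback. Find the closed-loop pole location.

s = -13.83

Closed loop: T(s) = K_p·G/(1+K_p·G) = 1.711/(0.196s + 1 + 1.711), with pole at s = −(1 + 1.711)/0.196 = −13.83.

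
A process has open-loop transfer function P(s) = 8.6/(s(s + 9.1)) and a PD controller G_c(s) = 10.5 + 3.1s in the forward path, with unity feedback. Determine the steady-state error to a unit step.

0

The open loop G_c(s)P(s) has a pole at the origin (type 1), so the static position error constant is infinite and e_ss = 1/(1+∞) = 0.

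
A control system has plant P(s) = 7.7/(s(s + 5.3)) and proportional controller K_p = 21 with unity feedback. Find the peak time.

T_p = 0.253 s

From 1 + K_pP(s) = 0: s² + 5.3s + 161.7 = 0 ⇒ ω_n = 12.72, ζ = 0.2084.
Damped frequency ω_d = ω_n√(1−ζ²) = 12.44 rad/s, so peak time T_p = π/ω_d = 0.253 s.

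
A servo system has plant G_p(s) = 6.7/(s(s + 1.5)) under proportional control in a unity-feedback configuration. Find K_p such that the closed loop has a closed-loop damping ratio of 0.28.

K_p = 1.07

Closed-loop characteristic equation: s² + 1.5s + K_p·6.7 = 0.
So ω_n = √(6.7K_p) and 2ζω_n = 1.5, giving ζ = 1.5/(2√(6.7K_p)).
Setting ζ = 0.28: √(6.7K_p) = 1.5/(2·0.28) = 2.679, so K_p = 7.175/6.7 = 1.07.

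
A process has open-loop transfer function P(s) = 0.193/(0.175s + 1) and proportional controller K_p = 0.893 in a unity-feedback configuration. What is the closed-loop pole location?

Closed loop: T(s) = K_p·P/(1+K_p·P) = 0.1723/(0.175s + 1 + 0.1723), with pole at s = −(1 + 0.1723)/0.175 = −6.699.

s = -6.699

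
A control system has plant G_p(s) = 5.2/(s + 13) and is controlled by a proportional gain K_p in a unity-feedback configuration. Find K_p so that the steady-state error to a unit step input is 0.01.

K_p = 248

Steady-state error for a unit step on this type-0 loop is 1/(1 + K_p·G_p(0)).
G_p(0) = 0.4. Require 1/(1 + K_p·0.4) = 0.01, so 1 + 0.4·K_p = 100.
K_p = (100 − 1)/0.4 = 248.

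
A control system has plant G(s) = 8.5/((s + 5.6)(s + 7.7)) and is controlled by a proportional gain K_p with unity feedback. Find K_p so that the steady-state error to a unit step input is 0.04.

The loop is type 0, so e_ss(step) = 1/(1 + K_pos) with K_pos = K_p·G(0).
G(0) = 0.1971. Require 1/(1 + K_p·0.1971) = 0.04, so 1 + 0.1971·K_p = 25.
K_p = (25 − 1)/0.1971 = 122.

K_p = 122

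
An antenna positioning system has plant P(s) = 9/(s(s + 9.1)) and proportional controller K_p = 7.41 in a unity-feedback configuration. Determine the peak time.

T_p = 0.463 s

Closed-loop characteristic equation: s² + 9.1s + 66.69 = 0, so ω_n = 8.166 rad/s and ζ = 9.1/(2·8.166) = 0.5572.
Damped frequency ω_d = ω_n√(1−ζ²) = 6.781 rad/s, so peak time T_p = π/ω_d = 0.463 s.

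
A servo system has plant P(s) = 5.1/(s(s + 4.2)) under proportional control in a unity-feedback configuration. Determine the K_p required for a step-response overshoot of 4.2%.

K_p = 1.71

From %OS = 100·exp(−πζ/√(1−ζ²)) = 4.2%, ζ = −ln(0.042)/√(π²+ln²(0.042)) = 0.7103.
Characteristic equation s² + 4.2s + 5.1K_p = 0 gives ζ = 4.2/(2√(5.1K_p)).
Setting ζ = 0.7103: √(5.1K_p) = 4.2/(2·0.7103) = 2.957, so K_p = 8.741/5.1 = 1.71.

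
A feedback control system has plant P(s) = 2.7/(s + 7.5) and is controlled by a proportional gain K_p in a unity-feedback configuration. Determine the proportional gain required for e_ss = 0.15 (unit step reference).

K_p = 15.7

The loop is type 0, so e_ss(step) = 1/(1 + K_pos) with K_pos = K_p·P(0).
P(0) = 0.36. Require 1/(1 + K_p·0.36) = 0.15, so 1 + 0.36·K_p = 6.667.
K_p = (6.667 − 1)/0.36 = 15.7.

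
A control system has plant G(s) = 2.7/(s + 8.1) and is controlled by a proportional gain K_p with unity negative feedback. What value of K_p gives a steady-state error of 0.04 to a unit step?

K_p = 72

Steady-state error for a unit step on this type-0 loop is 1/(1 + K_p·G(0)).
G(0) = 0.3333. Require 1/(1 + K_p·0.3333) = 0.04, so 1 + 0.3333·K_p = 25.
K_p = (25 − 1)/0.3333 = 72.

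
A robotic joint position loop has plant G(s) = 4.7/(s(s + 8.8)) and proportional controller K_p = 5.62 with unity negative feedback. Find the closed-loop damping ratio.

ζ = 0.856

With unity feedback the closed-loop characteristic equation is s² + 8.8s + 5.62·4.7 = s² + 8.8s + 26.41 = 0.
So ω_n² = 26.41 ⇒ ω_n = 5.139 rad/s, and ζ = 8.8/(2ω_n) = 0.856.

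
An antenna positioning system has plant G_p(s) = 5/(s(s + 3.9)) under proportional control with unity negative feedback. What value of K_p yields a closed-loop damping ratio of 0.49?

K_p = 3.17

Closed-loop characteristic equation: s² + 3.9s + K_p·5 = 0.
So ω_n = √(5K_p) and 2ζω_n = 3.9, giving ζ = 3.9/(2√(5K_p)).
Setting ζ = 0.49: √(5K_p) = 3.9/(2·0.49) = 3.98, so K_p = 15.84/5 = 3.17.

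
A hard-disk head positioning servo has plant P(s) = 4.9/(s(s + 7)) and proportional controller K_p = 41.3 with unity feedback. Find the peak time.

T_p = 0.228 s

From 1 + K_pP(s) = 0: s² + 7s + 202.4 = 0 ⇒ ω_n = 14.23, ζ = 0.246.
Damped frequency ω_d = ω_n√(1−ζ²) = 13.79 rad/s, so peak time T_p = π/ω_d = 0.228 s.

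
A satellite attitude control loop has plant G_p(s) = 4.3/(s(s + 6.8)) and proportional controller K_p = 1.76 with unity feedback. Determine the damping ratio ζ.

ζ = 1.24

1 + K_p·G_p(s) = 0 gives s² + 6.8s + 7.568 = 0.
So ω_n² = 7.568 ⇒ ω_n = 2.751 rad/s, and ζ = 6.8/(2ω_n) = 1.24.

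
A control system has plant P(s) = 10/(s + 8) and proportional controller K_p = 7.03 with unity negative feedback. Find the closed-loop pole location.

s = -78.3

Closed-loop transfer function: T(s) = K_p·P(s)/(1 + K_p·P(s)) = 70.3/(s + 8 + 70.3) = 70.3/(s + 78.3).
The closed-loop pole is at s = −78.3.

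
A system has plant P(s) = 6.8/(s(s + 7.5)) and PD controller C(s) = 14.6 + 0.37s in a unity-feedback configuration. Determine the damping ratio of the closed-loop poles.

ζ = 0.503

Forward path: (14.6 + 0.37s)·6.8/(s(s+7.5)). The closed-loop characteristic equation is s² + (7.5 + 6.8·0.37)s + 6.8·14.6 = 0.
That is s² + 10.02s + 99.28 = 0, so ω_n = 9.964 rad/s and ζ = 10.02/(2·9.964) = 0.5026.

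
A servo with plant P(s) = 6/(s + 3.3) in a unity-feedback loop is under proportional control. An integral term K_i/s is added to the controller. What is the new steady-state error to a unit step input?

The integrator makes K_pos = lim_{s→0} C(s)G(s) infinite, so e_ss = 1/(1+K_pos) = 0.

0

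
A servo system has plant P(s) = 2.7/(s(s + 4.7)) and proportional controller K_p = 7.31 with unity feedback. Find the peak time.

Closed-loop characteristic equation: s² + 4.7s + 19.74 = 0, so ω_n = 4.443 rad/s and ζ = 4.7/(2·4.443) = 0.529.
Damped frequency ω_d = ω_n√(1−ζ²) = 3.77 rad/s, so peak time T_p = π/ω_d = 0.833 s.

T_p = 0.833 s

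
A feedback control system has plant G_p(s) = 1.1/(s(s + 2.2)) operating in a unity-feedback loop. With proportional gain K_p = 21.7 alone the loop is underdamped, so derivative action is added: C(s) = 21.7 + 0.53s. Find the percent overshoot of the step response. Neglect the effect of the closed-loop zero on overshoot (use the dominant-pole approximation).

Forward path: (21.7 + 0.53s)·1.1/(s(s+2.2)). The closed-loop characteristic equation is s² + (2.2 + 1.1·0.53)s + 1.1·21.7 = 0.
That is s² + 2.783s + 23.87 = 0, so ω_n = 4.886 rad/s and ζ = 2.783/(2·4.886) = 0.2848.
%OS = 100·exp(−πζ/√(1−ζ²)) = 39.3%.

39.3%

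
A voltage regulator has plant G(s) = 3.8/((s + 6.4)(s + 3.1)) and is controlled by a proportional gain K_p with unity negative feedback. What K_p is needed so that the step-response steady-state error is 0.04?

Steady-state error for a unit step on this type-0 loop is 1/(1 + K_p·G(0)).
G(0) = 0.1915. Require 1/(1 + K_p·0.1915) = 0.04, so 1 + 0.1915·K_p = 25.
K_p = (25 − 1)/0.1915 = 125.

K_p = 125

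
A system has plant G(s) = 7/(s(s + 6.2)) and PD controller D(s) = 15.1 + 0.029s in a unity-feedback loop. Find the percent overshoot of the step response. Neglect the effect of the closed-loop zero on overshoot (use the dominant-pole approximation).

35.7%

Forward path: (15.1 + 0.029s)·7/(s(s+6.2)). The closed-loop characteristic equation is s² + (6.2 + 7·0.029)s + 7·15.1 = 0.
That is s² + 6.403s + 105.7 = 0, so ω_n = 10.28 rad/s and ζ = 6.403/(2·10.28) = 0.3114.
%OS = 100·exp(−πζ/√(1−ζ²)) = 35.7%.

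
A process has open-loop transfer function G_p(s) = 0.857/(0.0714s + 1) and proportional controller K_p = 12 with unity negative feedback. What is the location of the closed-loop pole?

Closed loop: T(s) = K_p·G_p/(1+K_p·G_p) = 10.28/(0.0714s + 1 + 10.28), with pole at s = −(1 + 10.28)/0.0714 = −158.

s = -158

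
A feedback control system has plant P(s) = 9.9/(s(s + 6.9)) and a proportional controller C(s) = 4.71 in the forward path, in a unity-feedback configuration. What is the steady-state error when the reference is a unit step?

0

The open loop C(s)P(s) has a pole at the origin (type 1), so the static position error constant is infinite and e_ss = 1/(1+∞) = 0.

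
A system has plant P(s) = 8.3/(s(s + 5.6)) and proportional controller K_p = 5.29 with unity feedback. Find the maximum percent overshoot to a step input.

The closed-loop denominator s² + 5.6s + 43.91 gives ω_n = √43.91 = 6.626 and ζ = 5.6/(2ω_n) = 0.4226.
%OS = 100·exp(−πζ/√(1−ζ²)) = 100·exp(−π·0.4226/√0.8214) = 23.1%.

23.1%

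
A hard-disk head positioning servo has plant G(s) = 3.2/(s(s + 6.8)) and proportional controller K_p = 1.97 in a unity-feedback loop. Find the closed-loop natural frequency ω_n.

The closed-loop denominator is s(s+6.8) + 1.97·3.2 = s² + 6.8s + 6.304.
So ω_n² = 6.304 ⇒ ω_n = 2.511 rad/s, and ζ = 6.8/(2ω_n) = 1.35.

ω_n = 2.51 rad/s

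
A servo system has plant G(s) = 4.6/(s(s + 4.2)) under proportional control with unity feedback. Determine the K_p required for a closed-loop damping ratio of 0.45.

Closed-loop characteristic equation: s² + 4.2s + K_p·4.6 = 0.
So ω_n = √(4.6K_p) and 2ζω_n = 4.2, giving ζ = 4.2/(2√(4.6K_p)).
Setting ζ = 0.45: √(4.6K_p) = 4.2/(2·0.45) = 4.667, so K_p = 21.78/4.6 = 4.73.

K_p = 4.73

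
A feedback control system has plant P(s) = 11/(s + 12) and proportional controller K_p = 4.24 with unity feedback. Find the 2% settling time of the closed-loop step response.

Closed-loop transfer function: T(s) = K_p·P(s)/(1 + K_p·P(s)) = 46.64/(s + 12 + 46.64) = 46.64/(s + 58.64).
Time constant τ = 1/58.64 = 0.01705 s, so the 2% settling time is about 4τ = 0.0682 s.

T_s ≈ 0.0682 s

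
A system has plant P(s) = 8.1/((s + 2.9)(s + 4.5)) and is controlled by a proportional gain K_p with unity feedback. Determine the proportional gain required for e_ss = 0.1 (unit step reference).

K_p = 14.5

Steady-state error for a unit step on this type-0 loop is 1/(1 + K_p·P(0)).
P(0) = 0.6207. Require 1/(1 + K_p·0.6207) = 0.1, so 1 + 0.6207·K_p = 10.
K_p = (10 − 1)/0.6207 = 14.5.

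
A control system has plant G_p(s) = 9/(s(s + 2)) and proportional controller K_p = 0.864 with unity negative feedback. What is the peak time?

T_p = 1.21 s

Closed-loop characteristic equation: s² + 2s + 7.776 = 0, so ω_n = 2.789 rad/s and ζ = 2/(2·2.789) = 0.3586.
Damped frequency ω_d = ω_n√(1−ζ²) = 2.603 rad/s, so peak time T_p = π/ω_d = 1.21 s.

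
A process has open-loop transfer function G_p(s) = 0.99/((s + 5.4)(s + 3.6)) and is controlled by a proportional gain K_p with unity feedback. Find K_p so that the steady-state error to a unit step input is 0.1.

K_p = 177

The loop is type 0, so e_ss(step) = 1/(1 + K_pos) with K_pos = K_p·G_p(0).
G_p(0) = 0.05093. Require 1/(1 + K_p·0.05093) = 0.1, so 1 + 0.05093·K_p = 10.
K_p = (10 − 1)/0.05093 = 177.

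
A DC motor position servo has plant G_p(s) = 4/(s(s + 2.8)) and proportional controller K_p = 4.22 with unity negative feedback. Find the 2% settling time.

From 1 + K_pG_p(s) = 0: s² + 2.8s + 16.88 = 0 ⇒ ω_n = 4.109, ζ = 0.3408.
2% settling time T_s ≈ 4/(ζω_n) = 4/1.4 = 2.86 s.

T_s ≈ 2.86 s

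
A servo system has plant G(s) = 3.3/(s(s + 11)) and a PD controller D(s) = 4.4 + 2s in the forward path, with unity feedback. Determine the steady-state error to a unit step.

0

The open loop D(s)G(s) has a pole at the origin (type 1), so the static position error constant is infinite and e_ss = 1/(1+∞) = 0.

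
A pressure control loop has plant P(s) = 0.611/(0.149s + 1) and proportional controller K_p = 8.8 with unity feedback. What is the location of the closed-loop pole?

Closed loop: T(s) = K_p·P/(1+K_p·P) = 5.377/(0.149s + 1 + 5.377), with pole at s = −(1 + 5.377)/0.149 = −42.8.

s = -42.8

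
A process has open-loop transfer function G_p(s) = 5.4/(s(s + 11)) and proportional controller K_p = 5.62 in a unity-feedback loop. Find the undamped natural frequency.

ω_n = 5.51 rad/s

The closed-loop denominator is s(s+11) + 5.62·5.4 = s² + 11s + 30.35.
Matching s² + 2ζω_n s + ω_n²: ω_n = √30.35 = 5.509 rad/s and 2ζω_n = 11, so ζ = 11/(2·5.509) = 0.998.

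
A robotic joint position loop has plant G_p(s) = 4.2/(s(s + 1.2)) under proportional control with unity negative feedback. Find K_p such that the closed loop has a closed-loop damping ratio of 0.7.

K_p = 0.175

Closed-loop characteristic equation: s² + 1.2s + K_p·4.2 = 0.
So ω_n = √(4.2K_p) and 2ζω_n = 1.2, giving ζ = 1.2/(2√(4.2K_p)).
Setting ζ = 0.7: √(4.2K_p) = 1.2/(2·0.7) = 0.8571, so K_p = 0.7347/4.2 = 0.175.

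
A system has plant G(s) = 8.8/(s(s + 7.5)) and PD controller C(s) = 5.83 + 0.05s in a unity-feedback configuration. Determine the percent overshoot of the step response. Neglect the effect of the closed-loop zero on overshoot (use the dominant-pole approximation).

12.3%

Forward path: (5.83 + 0.05s)·8.8/(s(s+7.5)). The closed-loop characteristic equation is s² + (7.5 + 8.8·0.05)s + 8.8·5.83 = 0.
That is s² + 7.94s + 51.3 = 0, so ω_n = 7.163 rad/s and ζ = 7.94/(2·7.163) = 0.5543.
%OS = 100·exp(−πζ/√(1−ζ²)) = 12.3%.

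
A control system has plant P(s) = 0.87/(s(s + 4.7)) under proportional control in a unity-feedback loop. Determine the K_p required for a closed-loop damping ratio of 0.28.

Closed-loop characteristic equation: s² + 4.7s + K_p·0.87 = 0.
So ω_n = √(0.87K_p) and 2ζω_n = 4.7, giving ζ = 4.7/(2√(0.87K_p)).
Setting ζ = 0.28: √(0.87K_p) = 4.7/(2·0.28) = 8.393, so K_p = 70.44/0.87 = 81.

K_p = 81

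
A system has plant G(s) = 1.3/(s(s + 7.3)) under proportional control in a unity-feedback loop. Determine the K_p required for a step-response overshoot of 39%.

From %OS = 100·exp(−πζ/√(1−ζ²)) = 39%, ζ = −ln(0.39)/√(π²+ln²(0.39)) = 0.2871.
Characteristic equation s² + 7.3s + 1.3K_p = 0 gives ζ = 7.3/(2√(1.3K_p)).
Setting ζ = 0.2871: √(1.3K_p) = 7.3/(2·0.2871) = 12.71, so K_p = 161.6/1.3 = 124.

K_p = 124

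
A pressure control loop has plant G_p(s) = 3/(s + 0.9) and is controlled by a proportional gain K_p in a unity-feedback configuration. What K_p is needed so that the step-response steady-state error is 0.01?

K_p = 29.7

Steady-state error for a unit step on this type-0 loop is 1/(1 + K_p·G_p(0)).
G_p(0) = 3.333. Require 1/(1 + K_p·3.333) = 0.01, so 1 + 3.333·K_p = 100.
K_p = (100 − 1)/3.333 = 29.7.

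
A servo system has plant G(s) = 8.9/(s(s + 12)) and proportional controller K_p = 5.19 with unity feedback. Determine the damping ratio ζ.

ζ = 0.883

The closed-loop denominator is s(s+12) + 5.19·8.9 = s² + 12s + 46.19.
Matching s² + 2ζω_n s + ω_n²: ω_n = √46.19 = 6.796 rad/s and 2ζω_n = 12, so ζ = 12/(2·6.796) = 0.883.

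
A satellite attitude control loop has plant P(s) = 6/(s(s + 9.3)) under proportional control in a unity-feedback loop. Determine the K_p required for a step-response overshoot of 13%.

K_p = 12.1

From %OS = 100·exp(−πζ/√(1−ζ²)) = 13%, ζ = −ln(0.13)/√(π²+ln²(0.13)) = 0.5446.
Characteristic equation s² + 9.3s + 6K_p = 0 gives ζ = 9.3/(2√(6K_p)).
Setting ζ = 0.5446: √(6K_p) = 9.3/(2·0.5446) = 8.538, so K_p = 72.89/6 = 12.1.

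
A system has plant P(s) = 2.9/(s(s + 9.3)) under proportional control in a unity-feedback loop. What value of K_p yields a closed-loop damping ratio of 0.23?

Closed-loop characteristic equation: s² + 9.3s + K_p·2.9 = 0.
So ω_n = √(2.9K_p) and 2ζω_n = 9.3, giving ζ = 9.3/(2√(2.9K_p)).
Setting ζ = 0.23: √(2.9K_p) = 9.3/(2·0.23) = 20.22, so K_p = 408.7/2.9 = 141.

K_p = 141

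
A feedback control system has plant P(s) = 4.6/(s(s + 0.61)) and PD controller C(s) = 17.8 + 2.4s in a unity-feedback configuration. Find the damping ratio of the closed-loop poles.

ζ = 0.644

Forward path: (17.8 + 2.4s)·4.6/(s(s+0.61)). The closed-loop characteristic equation is s² + (0.61 + 4.6·2.4)s + 4.6·17.8 = 0.
That is s² + 11.65s + 81.88 = 0, so ω_n = 9.049 rad/s and ζ = 11.65/(2·9.049) = 0.6437.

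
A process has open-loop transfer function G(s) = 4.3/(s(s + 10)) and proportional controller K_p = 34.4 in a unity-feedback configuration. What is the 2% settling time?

The closed-loop denominator s² + 10s + 147.9 gives ω_n = √147.9 = 12.16 and ζ = 10/(2ω_n) = 0.4111.
2% settling time T_s ≈ 4/(ζω_n) = 4/5 = 0.8 s.

T_s ≈ 0.8 s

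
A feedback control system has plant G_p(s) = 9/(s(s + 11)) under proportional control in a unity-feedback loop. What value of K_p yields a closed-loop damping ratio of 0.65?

Closed-loop characteristic equation: s² + 11s + K_p·9 = 0.
So ω_n = √(9K_p) and 2ζω_n = 11, giving ζ = 11/(2√(9K_p)).
Setting ζ = 0.65: √(9K_p) = 11/(2·0.65) = 8.462, so K_p = 71.6/9 = 7.96.

K_p = 7.96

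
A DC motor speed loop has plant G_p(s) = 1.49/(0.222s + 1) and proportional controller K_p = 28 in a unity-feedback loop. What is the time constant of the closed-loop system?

τ = 0.0052 s

Closed loop: T(s) = K_p·G_p/(1+K_p·G_p) = 41.72/(0.222s + 1 + 41.72), with pole at s = −(1 + 41.72)/0.222 = −192.4.
Closed-loop time constant τ = 1/192.4 = 0.0052 s.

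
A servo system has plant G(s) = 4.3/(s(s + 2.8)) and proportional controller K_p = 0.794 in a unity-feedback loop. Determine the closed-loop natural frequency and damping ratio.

The closed-loop denominator is s(s+2.8) + 0.794·4.3 = s² + 2.8s + 3.414.
Matching s² + 2ζω_n s + ω_n²: ω_n = √3.414 = 1.848 rad/s and 2ζω_n = 2.8, so ζ = 2.8/(2·1.848) = 0.758.

ω_n = 1.85 rad/s, ζ = 0.758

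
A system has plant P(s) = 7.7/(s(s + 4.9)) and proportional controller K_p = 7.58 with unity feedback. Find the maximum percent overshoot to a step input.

34.5%

The closed-loop denominator s² + 4.9s + 58.37 gives ω_n = √58.37 = 7.64 and ζ = 4.9/(2ω_n) = 0.3207.
%OS = 100·exp(−πζ/√(1−ζ²)) = 100·exp(−π·0.3207/√0.8972) = 34.5%.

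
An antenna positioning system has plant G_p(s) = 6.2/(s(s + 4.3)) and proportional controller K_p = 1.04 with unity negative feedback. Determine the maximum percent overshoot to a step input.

0.674%

The closed-loop denominator s² + 4.3s + 6.448 gives ω_n = √6.448 = 2.539 and ζ = 4.3/(2ω_n) = 0.8467.
%OS = 100·exp(−πζ/√(1−ζ²)) = 100·exp(−π·0.8467/√0.2831) = 0.674%.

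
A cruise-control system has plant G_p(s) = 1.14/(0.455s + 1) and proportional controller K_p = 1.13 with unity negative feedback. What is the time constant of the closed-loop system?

Closed loop: T(s) = K_p·G_p/(1+K_p·G_p) = 1.288/(0.455s + 1 + 1.288), with pole at s = −(1 + 1.288)/0.455 = −5.029.
Closed-loop time constant τ = 1/5.029 = 0.199 s.

τ = 0.199 s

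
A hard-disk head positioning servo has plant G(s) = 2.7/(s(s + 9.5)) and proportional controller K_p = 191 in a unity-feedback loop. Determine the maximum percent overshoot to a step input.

51.1%

The closed-loop denominator s² + 9.5s + 515.7 gives ω_n = √515.7 = 22.71 and ζ = 9.5/(2ω_n) = 0.2092.
%OS = 100·exp(−πζ/√(1−ζ²)) = 100·exp(−π·0.2092/√0.9562) = 51.1%.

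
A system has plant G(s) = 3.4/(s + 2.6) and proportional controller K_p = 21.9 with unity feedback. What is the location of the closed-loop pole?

s = -77.06

Closed-loop transfer function: T(s) = K_p·G(s)/(1 + K_p·G(s)) = 74.46/(s + 2.6 + 74.46) = 74.46/(s + 77.06).
The closed-loop pole is at s = −77.06.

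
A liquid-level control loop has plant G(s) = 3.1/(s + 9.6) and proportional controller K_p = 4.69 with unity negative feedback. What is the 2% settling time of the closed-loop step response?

Closed-loop transfer function: T(s) = K_p·G(s)/(1 + K_p·G(s)) = 14.54/(s + 9.6 + 14.54) = 14.54/(s + 24.14).
Time constant τ = 1/24.14 = 0.04143 s, so the 2% settling time is about 4τ = 0.166 s.

T_s ≈ 0.166 s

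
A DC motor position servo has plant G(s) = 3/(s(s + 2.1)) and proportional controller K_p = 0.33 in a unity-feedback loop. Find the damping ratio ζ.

With unity feedback the closed-loop characteristic equation is s² + 2.1s + 0.33·3 = s² + 2.1s + 0.99 = 0.
Matching s² + 2ζω_n s + ω_n²: ω_n = √0.99 = 0.995 rad/s and 2ζω_n = 2.1, so ζ = 2.1/(2·0.995) = 1.06.

ζ = 1.06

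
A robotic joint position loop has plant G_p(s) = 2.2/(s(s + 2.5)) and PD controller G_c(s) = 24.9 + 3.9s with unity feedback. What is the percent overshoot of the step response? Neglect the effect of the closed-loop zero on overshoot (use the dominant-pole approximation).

2.88%

Forward path: (24.9 + 3.9s)·2.2/(s(s+2.5)). The closed-loop characteristic equation is s² + (2.5 + 2.2·3.9)s + 2.2·24.9 = 0.
That is s² + 11.08s + 54.78 = 0, so ω_n = 7.401 rad/s and ζ = 11.08/(2·7.401) = 0.7485.
%OS = 100·exp(−πζ/√(1−ζ²)) = 2.88%.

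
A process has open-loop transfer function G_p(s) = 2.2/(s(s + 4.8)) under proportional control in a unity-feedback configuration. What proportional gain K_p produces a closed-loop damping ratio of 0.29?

Closed-loop characteristic equation: s² + 4.8s + K_p·2.2 = 0.
So ω_n = √(2.2K_p) and 2ζω_n = 4.8, giving ζ = 4.8/(2√(2.2K_p)).
Setting ζ = 0.29: √(2.2K_p) = 4.8/(2·0.29) = 8.276, so K_p = 68.49/2.2 = 31.1.

K_p = 31.1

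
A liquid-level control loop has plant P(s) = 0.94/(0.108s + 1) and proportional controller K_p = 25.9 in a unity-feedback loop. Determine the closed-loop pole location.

s = -234.7

Closed loop: T(s) = K_p·P/(1+K_p·P) = 24.35/(0.108s + 1 + 24.35), with pole at s = −(1 + 24.35)/0.108 = −234.7.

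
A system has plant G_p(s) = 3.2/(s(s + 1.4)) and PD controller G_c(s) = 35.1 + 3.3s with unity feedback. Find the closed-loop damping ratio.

Forward path: (35.1 + 3.3s)·3.2/(s(s+1.4)). The closed-loop characteristic equation is s² + (1.4 + 3.2·3.3)s + 3.2·35.1 = 0.
That is s² + 11.96s + 112.3 = 0, so ω_n = 10.6 rad/s and ζ = 11.96/(2·10.6) = 0.5643.

ζ = 0.564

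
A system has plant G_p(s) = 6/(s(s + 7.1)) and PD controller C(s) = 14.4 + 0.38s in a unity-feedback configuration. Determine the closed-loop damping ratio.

ζ = 0.505

Forward path: (14.4 + 0.38s)·6/(s(s+7.1)). The closed-loop characteristic equation is s² + (7.1 + 6·0.38)s + 6·14.4 = 0.
That is s² + 9.38s + 86.4 = 0, so ω_n = 9.295 rad/s and ζ = 9.38/(2·9.295) = 0.5046.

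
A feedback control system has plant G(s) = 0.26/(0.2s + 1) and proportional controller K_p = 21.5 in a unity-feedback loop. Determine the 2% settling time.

T_s ≈ 0.121 s

Closed loop: T(s) = K_p·G/(1+K_p·G) = 5.59/(0.2s + 1 + 5.59), with pole at s = −(1 + 5.59)/0.2 = −32.95.
τ = 1/32.95 = 0.03035 s, so 2% settling time ≈ 4τ = 0.121 s.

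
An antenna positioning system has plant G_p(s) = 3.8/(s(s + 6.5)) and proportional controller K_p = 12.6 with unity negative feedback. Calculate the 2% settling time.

T_s ≈ 1.23 s

The closed-loop denominator s² + 6.5s + 47.88 gives ω_n = √47.88 = 6.92 and ζ = 6.5/(2ω_n) = 0.4697.
2% settling time T_s ≈ 4/(ζω_n) = 4/3.25 = 1.23 s.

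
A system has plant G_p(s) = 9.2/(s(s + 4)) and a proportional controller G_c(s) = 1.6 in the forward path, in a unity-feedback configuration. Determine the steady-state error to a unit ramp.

0.272

The loop has one pole at the origin (type 1). Velocity error constant K_v = lim_{s→0} s·G_c(s)G_p(s) = 1.6·9.2/4 = 3.68.
Steady-state error to a unit ramp: e_ss = 1/K_v = 0.272.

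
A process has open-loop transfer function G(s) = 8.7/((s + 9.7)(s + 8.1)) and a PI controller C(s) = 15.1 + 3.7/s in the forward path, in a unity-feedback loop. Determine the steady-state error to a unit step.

0

The open loop C(s)G(s) has a pole at the origin (type 1), so the static position error constant is infinite and e_ss = 1/(1+∞) = 0.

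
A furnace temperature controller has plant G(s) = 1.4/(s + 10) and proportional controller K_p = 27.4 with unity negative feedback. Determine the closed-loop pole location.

s = -48.36

Closed-loop transfer function: T(s) = K_p·G(s)/(1 + K_p·G(s)) = 38.36/(s + 10 + 38.36) = 38.36/(s + 48.36).
The closed-loop pole is at s = −48.36.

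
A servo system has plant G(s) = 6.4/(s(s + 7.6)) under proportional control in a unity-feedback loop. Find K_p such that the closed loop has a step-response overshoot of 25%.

K_p = 13.8

From %OS = 100·exp(−πζ/√(1−ζ²)) = 25%, ζ = −ln(0.25)/√(π²+ln²(0.25)) = 0.4037.
Characteristic equation s² + 7.6s + 6.4K_p = 0 gives ζ = 7.6/(2√(6.4K_p)).
Setting ζ = 0.4037: √(6.4K_p) = 7.6/(2·0.4037) = 9.413, so K_p = 88.6/6.4 = 13.8.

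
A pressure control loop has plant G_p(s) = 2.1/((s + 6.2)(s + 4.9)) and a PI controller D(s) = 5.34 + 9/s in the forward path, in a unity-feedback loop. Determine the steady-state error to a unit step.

The open loop D(s)G_p(s) has a pole at the origin (type 1), so the static position error constant is infinite and e_ss = 1/(1+∞) = 0.

0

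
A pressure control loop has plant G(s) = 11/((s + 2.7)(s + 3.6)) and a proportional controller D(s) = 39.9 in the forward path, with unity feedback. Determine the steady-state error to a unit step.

0.0217

The loop is type 0. Static position error constant K_pos = D(0)·G(0) = 39.9·1.132 = 45.15.
Steady-state error to a unit step: e_ss = 1/(1+K_pos) = 1/46.15 = 0.0217.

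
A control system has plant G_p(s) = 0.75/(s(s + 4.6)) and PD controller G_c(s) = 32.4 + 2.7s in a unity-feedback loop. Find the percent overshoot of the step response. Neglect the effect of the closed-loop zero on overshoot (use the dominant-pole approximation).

Forward path: (32.4 + 2.7s)·0.75/(s(s+4.6)). The closed-loop characteristic equation is s² + (4.6 + 0.75·2.7)s + 0.75·32.4 = 0.
That is s² + 6.625s + 24.3 = 0, so ω_n = 4.93 rad/s and ζ = 6.625/(2·4.93) = 0.672.
%OS = 100·exp(−πζ/√(1−ζ²)) = 5.78%.

5.78%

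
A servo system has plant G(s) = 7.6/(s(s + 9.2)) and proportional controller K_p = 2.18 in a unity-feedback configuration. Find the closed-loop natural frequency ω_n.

With unity feedback the closed-loop characteristic equation is s² + 9.2s + 2.18·7.6 = s² + 9.2s + 16.57 = 0.
So ω_n² = 16.57 ⇒ ω_n = 4.07 rad/s, and ζ = 9.2/(2ω_n) = 1.13.

ω_n = 4.07 rad/s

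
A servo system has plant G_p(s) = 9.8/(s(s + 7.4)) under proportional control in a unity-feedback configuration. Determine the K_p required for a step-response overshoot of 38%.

From %OS = 100·exp(−πζ/√(1−ζ²)) = 38%, ζ = −ln(0.38)/√(π²+ln²(0.38)) = 0.2943.
Characteristic equation s² + 7.4s + 9.8K_p = 0 gives ζ = 7.4/(2√(9.8K_p)).
Setting ζ = 0.2943: √(9.8K_p) = 7.4/(2·0.2943) = 12.57, so K_p = 158/9.8 = 16.1.

K_p = 16.1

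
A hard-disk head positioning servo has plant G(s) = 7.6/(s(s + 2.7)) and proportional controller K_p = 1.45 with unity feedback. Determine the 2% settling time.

From 1 + K_pG(s) = 0: s² + 2.7s + 11.02 = 0 ⇒ ω_n = 3.32, ζ = 0.4067.
2% settling time T_s ≈ 4/(ζω_n) = 4/1.35 = 2.96 s.

T_s ≈ 2.96 s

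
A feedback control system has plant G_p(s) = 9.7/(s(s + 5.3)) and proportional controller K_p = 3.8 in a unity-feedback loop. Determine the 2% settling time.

The closed-loop denominator s² + 5.3s + 36.86 gives ω_n = √36.86 = 6.071 and ζ = 5.3/(2ω_n) = 0.4365.
2% settling time T_s ≈ 4/(ζω_n) = 4/2.65 = 1.51 s.

T_s ≈ 1.51 s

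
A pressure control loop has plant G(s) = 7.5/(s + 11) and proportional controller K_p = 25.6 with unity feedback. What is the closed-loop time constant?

τ = 0.00493 s

Closed-loop transfer function: T(s) = K_p·G(s)/(1 + K_p·G(s)) = 192/(s + 11 + 192) = 192/(s + 203).
Time constant τ = 1/203 = 0.00493 s.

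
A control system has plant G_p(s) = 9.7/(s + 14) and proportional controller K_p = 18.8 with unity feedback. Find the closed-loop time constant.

Closed-loop transfer function: T(s) = K_p·G_p(s)/(1 + K_p·G_p(s)) = 182.4/(s + 14 + 182.4) = 182.4/(s + 196.4).
Time constant τ = 1/196.4 = 0.00509 s.

τ = 0.00509 s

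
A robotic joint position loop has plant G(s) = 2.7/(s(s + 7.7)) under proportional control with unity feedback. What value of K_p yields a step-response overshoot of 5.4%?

K_p = 11.8

From %OS = 100·exp(−πζ/√(1−ζ²)) = 5.4%, ζ = −ln(0.054)/√(π²+ln²(0.054)) = 0.6806.
Characteristic equation s² + 7.7s + 2.7K_p = 0 gives ζ = 7.7/(2√(2.7K_p)).
Setting ζ = 0.6806: √(2.7K_p) = 7.7/(2·0.6806) = 5.656, so K_p = 31.99/2.7 = 11.8.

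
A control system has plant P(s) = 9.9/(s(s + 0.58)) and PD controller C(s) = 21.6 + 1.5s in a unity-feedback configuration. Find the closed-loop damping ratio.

ζ = 0.528

Forward path: (21.6 + 1.5s)·9.9/(s(s+0.58)). The closed-loop characteristic equation is s² + (0.58 + 9.9·1.5)s + 9.9·21.6 = 0.
That is s² + 15.43s + 213.8 = 0, so ω_n = 14.62 rad/s and ζ = 15.43/(2·14.62) = 0.5276.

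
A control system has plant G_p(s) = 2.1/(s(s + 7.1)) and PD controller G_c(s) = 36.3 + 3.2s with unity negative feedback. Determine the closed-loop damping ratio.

Forward path: (36.3 + 3.2s)·2.1/(s(s+7.1)). The closed-loop characteristic equation is s² + (7.1 + 2.1·3.2)s + 2.1·36.3 = 0.
That is s² + 13.82s + 76.23 = 0, so ω_n = 8.731 rad/s and ζ = 13.82/(2·8.731) = 0.7914.

ζ = 0.791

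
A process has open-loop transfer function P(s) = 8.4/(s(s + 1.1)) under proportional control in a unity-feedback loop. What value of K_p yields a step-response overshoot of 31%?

K_p = 0.295

From %OS = 100·exp(−πζ/√(1−ζ²)) = 31%, ζ = −ln(0.31)/√(π²+ln²(0.31)) = 0.3493.
Characteristic equation s² + 1.1s + 8.4K_p = 0 gives ζ = 1.1/(2√(8.4K_p)).
Setting ζ = 0.3493: √(8.4K_p) = 1.1/(2·0.3493) = 1.575, so K_p = 2.479/8.4 = 0.295.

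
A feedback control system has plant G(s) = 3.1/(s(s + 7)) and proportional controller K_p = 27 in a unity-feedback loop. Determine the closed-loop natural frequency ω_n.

ω_n = 9.15 rad/s

1 + K_p·G(s) = 0 gives s² + 7s + 83.7 = 0.
So ω_n² = 83.7 ⇒ ω_n = 9.149 rad/s, and ζ = 7/(2ω_n) = 0.383.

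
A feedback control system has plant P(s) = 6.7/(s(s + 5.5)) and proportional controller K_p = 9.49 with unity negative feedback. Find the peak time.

From 1 + K_pP(s) = 0: s² + 5.5s + 63.58 = 0 ⇒ ω_n = 7.974, ζ = 0.3449.
Damped frequency ω_d = ω_n√(1−ζ²) = 7.485 rad/s, so peak time T_p = π/ω_d = 0.42 s.

T_p = 0.42 s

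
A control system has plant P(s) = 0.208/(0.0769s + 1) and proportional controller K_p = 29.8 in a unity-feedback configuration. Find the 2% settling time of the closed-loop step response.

T_s ≈ 0.0427 s

Closed loop: T(s) = K_p·P/(1+K_p·P) = 6.198/(0.0769s + 1 + 6.198), with pole at s = −(1 + 6.198)/0.0769 = −93.61.
τ = 1/93.61 = 0.01068 s, so 2% settling time ≈ 4τ = 0.0427 s.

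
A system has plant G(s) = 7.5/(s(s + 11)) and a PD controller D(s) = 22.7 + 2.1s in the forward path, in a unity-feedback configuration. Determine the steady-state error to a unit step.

0

The open loop D(s)G(s) has a pole at the origin (type 1), so the static position error constant is infinite and e_ss = 1/(1+∞) = 0.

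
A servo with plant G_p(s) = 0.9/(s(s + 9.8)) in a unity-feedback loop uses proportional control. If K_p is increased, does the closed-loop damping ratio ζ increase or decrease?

decrease

ζ = 9.8/(2√(0.9K_p)); increasing K_p raises the denominator, so ζ falls.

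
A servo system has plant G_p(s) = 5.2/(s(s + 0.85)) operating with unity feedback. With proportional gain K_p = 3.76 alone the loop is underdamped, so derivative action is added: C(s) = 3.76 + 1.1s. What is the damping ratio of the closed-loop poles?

Forward path: (3.76 + 1.1s)·5.2/(s(s+0.85)). The closed-loop characteristic equation is s² + (0.85 + 5.2·1.1)s + 5.2·3.76 = 0.
That is s² + 6.57s + 19.55 = 0, so ω_n = 4.422 rad/s and ζ = 6.57/(2·4.422) = 0.7429.

ζ = 0.743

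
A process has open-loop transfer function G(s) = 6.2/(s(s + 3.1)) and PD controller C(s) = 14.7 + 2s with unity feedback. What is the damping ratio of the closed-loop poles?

Forward path: (14.7 + 2s)·6.2/(s(s+3.1)). The closed-loop characteristic equation is s² + (3.1 + 6.2·2)s + 6.2·14.7 = 0.
That is s² + 15.5s + 91.14 = 0, so ω_n = 9.547 rad/s and ζ = 15.5/(2·9.547) = 0.8118.

ζ = 0.812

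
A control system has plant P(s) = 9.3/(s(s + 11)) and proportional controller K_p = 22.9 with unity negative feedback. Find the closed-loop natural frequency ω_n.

ω_n = 14.6 rad/s

1 + K_p·P(s) = 0 gives s² + 11s + 213 = 0.
Matching s² + 2ζω_n s + ω_n²: ω_n = √213 = 14.59 rad/s and 2ζω_n = 11, so ζ = 11/(2·14.59) = 0.377.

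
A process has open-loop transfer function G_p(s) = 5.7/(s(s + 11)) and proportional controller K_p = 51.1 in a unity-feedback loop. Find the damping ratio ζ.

ζ = 0.322

The closed-loop denominator is s(s+11) + 51.1·5.7 = s² + 11s + 291.3.
Matching s² + 2ζω_n s + ω_n²: ω_n = √291.3 = 17.07 rad/s and 2ζω_n = 11, so ζ = 11/(2·17.07) = 0.322.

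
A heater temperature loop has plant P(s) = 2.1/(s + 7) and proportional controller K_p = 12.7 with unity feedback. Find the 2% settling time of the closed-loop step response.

Closed-loop transfer function: T(s) = K_p·P(s)/(1 + K_p·P(s)) = 26.67/(s + 7 + 26.67) = 26.67/(s + 33.67).
Time constant τ = 1/33.67 = 0.0297 s, so the 2% settling time is about 4τ = 0.119 s.

T_s ≈ 0.119 s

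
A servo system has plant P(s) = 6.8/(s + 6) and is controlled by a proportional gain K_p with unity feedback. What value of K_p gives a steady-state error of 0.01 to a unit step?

Steady-state error for a unit step on this type-0 loop is 1/(1 + K_p·P(0)).
P(0) = 1.133. Require 1/(1 + K_p·1.133) = 0.01, so 1 + 1.133·K_p = 100.
K_p = (100 − 1)/1.133 = 87.4.

K_p = 87.4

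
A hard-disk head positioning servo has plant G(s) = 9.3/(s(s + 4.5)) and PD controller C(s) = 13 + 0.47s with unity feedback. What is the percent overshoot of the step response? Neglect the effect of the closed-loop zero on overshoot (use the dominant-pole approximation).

25%

Forward path: (13 + 0.47s)·9.3/(s(s+4.5)). The closed-loop characteristic equation is s² + (4.5 + 9.3·0.47)s + 9.3·13 = 0.
That is s² + 8.871s + 120.9 = 0, so ω_n = 11 rad/s and ζ = 8.871/(2·11) = 0.4034.
%OS = 100·exp(−πζ/√(1−ζ²)) = 25%.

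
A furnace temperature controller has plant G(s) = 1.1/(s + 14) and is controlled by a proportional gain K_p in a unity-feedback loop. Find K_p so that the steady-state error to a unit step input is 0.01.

For a type-0 loop with proportional control, e_ss = 1/(1 + K_p·G(0)).
G(0) = 0.07857. Require 1/(1 + K_p·0.07857) = 0.01, so 1 + 0.07857·K_p = 100.
K_p = (100 − 1)/0.07857 = 1260.

K_p = 1260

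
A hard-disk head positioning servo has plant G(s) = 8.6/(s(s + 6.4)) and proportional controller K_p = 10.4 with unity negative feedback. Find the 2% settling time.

From 1 + K_pG(s) = 0: s² + 6.4s + 89.44 = 0 ⇒ ω_n = 9.457, ζ = 0.3384.
2% settling time T_s ≈ 4/(ζω_n) = 4/3.2 = 1.25 s.

T_s ≈ 1.25 s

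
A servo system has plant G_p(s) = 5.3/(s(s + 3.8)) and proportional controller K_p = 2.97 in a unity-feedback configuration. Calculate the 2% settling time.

From 1 + K_pG_p(s) = 0: s² + 3.8s + 15.74 = 0 ⇒ ω_n = 3.967, ζ = 0.4789.
2% settling time T_s ≈ 4/(ζω_n) = 4/1.9 = 2.11 s.

T_s ≈ 2.11 s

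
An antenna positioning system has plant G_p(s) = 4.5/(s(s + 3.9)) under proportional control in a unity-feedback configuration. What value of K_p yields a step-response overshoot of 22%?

From %OS = 100·exp(−πζ/√(1−ζ²)) = 22%, ζ = −ln(0.22)/√(π²+ln²(0.22)) = 0.4342.
Characteristic equation s² + 3.9s + 4.5K_p = 0 gives ζ = 3.9/(2√(4.5K_p)).
Setting ζ = 0.4342: √(4.5K_p) = 3.9/(2·0.4342) = 4.491, so K_p = 20.17/4.5 = 4.48.

K_p = 4.48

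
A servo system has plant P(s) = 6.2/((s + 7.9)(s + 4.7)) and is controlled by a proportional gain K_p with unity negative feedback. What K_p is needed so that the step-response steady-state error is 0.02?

The loop is type 0, so e_ss(step) = 1/(1 + K_pos) with K_pos = K_p·P(0).
P(0) = 0.167. Require 1/(1 + K_p·0.167) = 0.02, so 1 + 0.167·K_p = 50.
K_p = (50 − 1)/0.167 = 293.

K_p = 293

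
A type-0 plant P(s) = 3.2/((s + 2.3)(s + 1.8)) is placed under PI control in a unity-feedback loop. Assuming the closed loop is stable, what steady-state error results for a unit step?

The PI controller's integrator makes the forward path type 1, so e_ss to a step is zero.

0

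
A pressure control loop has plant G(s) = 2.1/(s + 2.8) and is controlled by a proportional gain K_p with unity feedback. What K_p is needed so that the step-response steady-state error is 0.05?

K_p = 25.3

The loop is type 0, so e_ss(step) = 1/(1 + K_pos) with K_pos = K_p·G(0).
G(0) = 0.75. Require 1/(1 + K_p·0.75) = 0.05, so 1 + 0.75·K_p = 20.
K_p = (20 − 1)/0.75 = 25.3.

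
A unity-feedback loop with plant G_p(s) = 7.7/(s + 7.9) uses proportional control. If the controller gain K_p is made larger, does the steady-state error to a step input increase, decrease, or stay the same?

decrease

The position error constant K_pos = K_p·G_p(0) grows with K_p, and e_ss = 1/(1+K_pos) falls.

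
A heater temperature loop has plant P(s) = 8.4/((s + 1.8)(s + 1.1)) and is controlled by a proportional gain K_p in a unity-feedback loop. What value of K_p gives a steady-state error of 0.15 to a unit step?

The loop is type 0, so e_ss(step) = 1/(1 + K_pos) with K_pos = K_p·P(0).
P(0) = 4.242. Require 1/(1 + K_p·4.242) = 0.15, so 1 + 4.242·K_p = 6.667.
K_p = (6.667 − 1)/4.242 = 1.34.

K_p = 1.34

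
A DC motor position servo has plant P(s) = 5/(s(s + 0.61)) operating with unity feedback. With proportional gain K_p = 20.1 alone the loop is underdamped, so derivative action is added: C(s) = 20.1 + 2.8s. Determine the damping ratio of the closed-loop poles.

Forward path: (20.1 + 2.8s)·5/(s(s+0.61)). The closed-loop characteristic equation is s² + (0.61 + 5·2.8)s + 5·20.1 = 0.
That is s² + 14.61s + 100.5 = 0, so ω_n = 10.02 rad/s and ζ = 14.61/(2·10.02) = 0.7287.

ζ = 0.729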